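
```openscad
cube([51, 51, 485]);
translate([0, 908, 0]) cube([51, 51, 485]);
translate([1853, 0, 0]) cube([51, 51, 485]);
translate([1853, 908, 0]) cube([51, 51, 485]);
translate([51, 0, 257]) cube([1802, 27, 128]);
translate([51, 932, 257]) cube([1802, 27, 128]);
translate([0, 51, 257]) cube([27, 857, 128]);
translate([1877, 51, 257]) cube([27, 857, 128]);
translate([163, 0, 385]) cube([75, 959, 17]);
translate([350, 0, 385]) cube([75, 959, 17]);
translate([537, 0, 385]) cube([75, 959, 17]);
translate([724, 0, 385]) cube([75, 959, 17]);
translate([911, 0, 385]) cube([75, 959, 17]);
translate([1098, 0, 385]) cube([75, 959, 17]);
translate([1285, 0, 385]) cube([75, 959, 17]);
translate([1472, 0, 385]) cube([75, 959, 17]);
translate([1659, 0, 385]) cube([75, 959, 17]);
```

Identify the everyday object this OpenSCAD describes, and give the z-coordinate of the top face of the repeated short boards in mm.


A bed frame. The slat-top height is 402 mm.

Four posts, four rails, and a row of slats — a bed frame. Slats sit on the rails at z = 257 + 128 = 385; with slat thickness 17, the top is 402 mm.


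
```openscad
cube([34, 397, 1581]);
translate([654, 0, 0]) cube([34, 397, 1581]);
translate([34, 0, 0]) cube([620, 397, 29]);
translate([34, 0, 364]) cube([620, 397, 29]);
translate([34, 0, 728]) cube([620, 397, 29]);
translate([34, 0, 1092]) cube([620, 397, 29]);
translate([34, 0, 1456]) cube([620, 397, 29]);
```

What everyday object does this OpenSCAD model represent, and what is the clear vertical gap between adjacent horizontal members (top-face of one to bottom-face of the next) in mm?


A bookshelf. The clear shelf gap is 335 mm.

Two tall side panels with 5 horizontal boards between them — a bookshelf. The first two shelf undersides are at z = 0 and z = 364; with shelf thickness 29, the clear gap is 364 − 0 − 29 = 335 mm.


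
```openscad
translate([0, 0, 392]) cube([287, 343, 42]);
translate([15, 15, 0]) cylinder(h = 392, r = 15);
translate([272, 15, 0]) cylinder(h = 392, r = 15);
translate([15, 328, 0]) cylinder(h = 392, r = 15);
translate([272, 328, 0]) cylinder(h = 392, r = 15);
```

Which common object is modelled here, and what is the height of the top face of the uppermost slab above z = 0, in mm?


A stool. The seat height is 434 mm.

A 287×343×42 slab at z = 392 on four corner cylinders — a stool. The seat top is 392 + 42 = 434 mm.


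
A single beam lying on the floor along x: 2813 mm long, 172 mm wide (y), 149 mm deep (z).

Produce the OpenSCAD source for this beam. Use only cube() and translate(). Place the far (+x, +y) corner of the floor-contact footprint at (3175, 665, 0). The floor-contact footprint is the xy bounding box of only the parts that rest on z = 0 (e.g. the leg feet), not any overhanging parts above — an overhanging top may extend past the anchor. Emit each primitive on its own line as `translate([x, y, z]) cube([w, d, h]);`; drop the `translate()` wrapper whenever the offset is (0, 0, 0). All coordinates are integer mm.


translate([362, 493, 0]) cube([2813, 172, 149]);


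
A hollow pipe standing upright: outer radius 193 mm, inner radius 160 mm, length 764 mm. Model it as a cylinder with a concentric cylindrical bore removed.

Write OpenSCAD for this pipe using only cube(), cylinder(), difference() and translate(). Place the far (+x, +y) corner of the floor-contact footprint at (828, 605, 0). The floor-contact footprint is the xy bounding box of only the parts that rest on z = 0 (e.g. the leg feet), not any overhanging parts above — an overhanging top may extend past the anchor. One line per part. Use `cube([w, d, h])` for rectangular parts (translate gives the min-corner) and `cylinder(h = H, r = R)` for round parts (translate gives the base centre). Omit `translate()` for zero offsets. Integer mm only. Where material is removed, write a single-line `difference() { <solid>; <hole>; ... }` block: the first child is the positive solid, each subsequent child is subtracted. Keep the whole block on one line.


difference() { translate([635, 412, 0]) cylinder(h = 764, r = 193); translate([635, 412, 0]) cylinder(h = 764, r = 160); }


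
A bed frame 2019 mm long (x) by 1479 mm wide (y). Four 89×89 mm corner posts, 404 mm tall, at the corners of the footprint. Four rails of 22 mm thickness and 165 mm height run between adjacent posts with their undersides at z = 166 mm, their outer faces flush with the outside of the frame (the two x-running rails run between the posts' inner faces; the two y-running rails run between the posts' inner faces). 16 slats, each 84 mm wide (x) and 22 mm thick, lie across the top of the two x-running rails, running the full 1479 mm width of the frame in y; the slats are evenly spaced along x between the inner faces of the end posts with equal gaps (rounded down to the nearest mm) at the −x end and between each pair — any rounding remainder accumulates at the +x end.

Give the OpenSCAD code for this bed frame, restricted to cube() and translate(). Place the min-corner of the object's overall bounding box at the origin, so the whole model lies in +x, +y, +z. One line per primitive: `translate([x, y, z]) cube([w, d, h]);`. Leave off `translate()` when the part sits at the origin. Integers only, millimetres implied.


cube([89, 89, 404]);
translate([0, 1390, 0]) cube([89, 89, 404]);
translate([1930, 0, 0]) cube([89, 89, 404]);
translate([1930, 1390, 0]) cube([89, 89, 404]);
translate([89, 0, 166]) cube([1841, 22, 165]);
translate([89, 1457, 166]) cube([1841, 22, 165]);
translate([0, 89, 166]) cube([22, 1301, 165]);
translate([1997, 89, 166]) cube([22, 1301, 165]);
translate([118, 0, 331]) cube([84, 1479, 22]);
translate([231, 0, 331]) cube([84, 1479, 22]);
translate([344, 0, 331]) cube([84, 1479, 22]);
translate([457, 0, 331]) cube([84, 1479, 22]);
translate([570, 0, 331]) cube([84, 1479, 22]);
translate([683, 0, 331]) cube([84, 1479, 22]);
translate([796, 0, 331]) cube([84, 1479, 22]);
translate([909, 0, 331]) cube([84, 1479, 22]);
translate([1022, 0, 331]) cube([84, 1479, 22]);
translate([1135, 0, 331]) cube([84, 1479, 22]);
translate([1248, 0, 331]) cube([84, 1479, 22]);
translate([1361, 0, 331]) cube([84, 1479, 22]);
translate([1474, 0, 331]) cube([84, 1479, 22]);
translate([1587, 0, 331]) cube([84, 1479, 22]);
translate([1700, 0, 331]) cube([84, 1479, 22]);
translate([1813, 0, 331]) cube([84, 1479, 22]);


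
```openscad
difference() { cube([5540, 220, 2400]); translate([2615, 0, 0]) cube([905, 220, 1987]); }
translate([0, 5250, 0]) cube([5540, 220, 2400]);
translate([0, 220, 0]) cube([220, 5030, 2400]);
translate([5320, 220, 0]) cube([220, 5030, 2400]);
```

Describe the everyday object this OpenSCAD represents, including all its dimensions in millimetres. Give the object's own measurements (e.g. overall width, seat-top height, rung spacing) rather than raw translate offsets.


A single room: four walls, each 2400 mm tall and 220 mm thick, enclosing an outside footprint 5540×5470 mm (x × y), no floor or roof. The front and back walls (−y and +y sides) run the full x-width; the side walls fit between their inner faces. A door opening 905 mm wide and 1987 mm tall is cut through the front wall from the floor up, its −x edge 2615 mm from the wall's −x end.


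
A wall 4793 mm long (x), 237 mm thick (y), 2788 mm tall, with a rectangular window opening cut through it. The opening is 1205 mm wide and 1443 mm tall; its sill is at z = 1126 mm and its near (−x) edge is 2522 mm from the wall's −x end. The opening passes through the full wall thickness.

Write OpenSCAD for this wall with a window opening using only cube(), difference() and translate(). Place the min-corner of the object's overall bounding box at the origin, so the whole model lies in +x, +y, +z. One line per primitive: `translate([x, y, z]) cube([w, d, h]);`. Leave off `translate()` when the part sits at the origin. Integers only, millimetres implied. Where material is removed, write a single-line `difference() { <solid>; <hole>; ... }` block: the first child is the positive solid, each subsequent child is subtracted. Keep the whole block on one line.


difference() { cube([4793, 237, 2788]); translate([2522, 0, 1126]) cube([1205, 237, 1443]); }


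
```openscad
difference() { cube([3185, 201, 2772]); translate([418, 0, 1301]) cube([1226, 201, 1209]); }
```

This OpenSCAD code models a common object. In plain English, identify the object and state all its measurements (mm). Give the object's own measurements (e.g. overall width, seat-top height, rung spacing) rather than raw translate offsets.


A wall 3185 mm long (x), 201 mm thick (y), 2772 mm tall, with a rectangular window opening cut through it. The opening is 1226 mm wide and 1209 mm tall; its sill is at z = 1301 mm and its near (−x) edge is 418 mm from the wall's −x end. The opening passes through the full wall thickness.


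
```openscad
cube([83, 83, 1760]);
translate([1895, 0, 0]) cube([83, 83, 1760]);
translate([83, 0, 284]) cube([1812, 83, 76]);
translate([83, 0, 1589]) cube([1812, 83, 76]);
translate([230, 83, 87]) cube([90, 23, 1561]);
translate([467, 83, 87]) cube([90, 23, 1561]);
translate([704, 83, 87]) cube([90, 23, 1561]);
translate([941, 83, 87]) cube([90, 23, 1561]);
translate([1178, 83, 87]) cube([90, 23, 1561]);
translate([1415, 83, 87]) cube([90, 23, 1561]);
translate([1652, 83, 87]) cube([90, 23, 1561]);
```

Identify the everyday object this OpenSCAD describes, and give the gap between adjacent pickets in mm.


A fence section. The picket gap is 147 mm.

Two posts, two rails, 7 pickets — a fence section. Span 1812 mm holds 7 pickets of 90 mm with 8 equal gaps: ⌊(1812 − 7·90) / 8⌋ = 147 mm.


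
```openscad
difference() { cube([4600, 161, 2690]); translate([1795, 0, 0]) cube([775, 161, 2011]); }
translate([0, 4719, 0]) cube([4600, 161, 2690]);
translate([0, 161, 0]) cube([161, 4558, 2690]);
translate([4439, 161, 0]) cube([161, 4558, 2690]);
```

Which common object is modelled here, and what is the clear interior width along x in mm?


A single room. The interior width is 4278 mm.

Four walls enclosing a rectangle with a door in the front wall — a room. Outside width 4600 minus two 161 mm walls gives 4278 mm.


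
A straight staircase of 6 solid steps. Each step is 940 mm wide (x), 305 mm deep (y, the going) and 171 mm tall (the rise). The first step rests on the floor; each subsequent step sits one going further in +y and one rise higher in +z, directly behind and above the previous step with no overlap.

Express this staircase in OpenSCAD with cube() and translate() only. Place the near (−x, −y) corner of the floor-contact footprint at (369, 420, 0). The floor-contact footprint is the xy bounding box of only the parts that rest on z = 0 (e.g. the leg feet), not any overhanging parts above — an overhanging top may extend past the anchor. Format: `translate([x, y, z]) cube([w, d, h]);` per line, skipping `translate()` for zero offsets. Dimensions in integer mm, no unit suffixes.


translate([369, 420, 0]) cube([940, 305, 171]);
translate([369, 725, 171]) cube([940, 305, 171]);
translate([369, 1030, 342]) cube([940, 305, 171]);
translate([369, 1335, 513]) cube([940, 305, 171]);
translate([369, 1640, 684]) cube([940, 305, 171]);
translate([369, 1945, 855]) cube([940, 305, 171]);


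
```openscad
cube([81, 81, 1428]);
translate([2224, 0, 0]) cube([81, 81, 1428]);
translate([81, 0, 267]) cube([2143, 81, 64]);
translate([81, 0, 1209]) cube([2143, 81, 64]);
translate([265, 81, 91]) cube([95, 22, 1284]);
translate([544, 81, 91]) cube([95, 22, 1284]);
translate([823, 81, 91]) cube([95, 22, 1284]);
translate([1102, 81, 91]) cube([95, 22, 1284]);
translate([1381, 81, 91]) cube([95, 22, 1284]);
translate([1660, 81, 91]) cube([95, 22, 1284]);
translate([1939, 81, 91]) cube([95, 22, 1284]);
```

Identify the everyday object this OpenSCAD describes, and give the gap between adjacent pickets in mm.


A fence section. The picket gap is 184 mm.

Two posts, two rails, 7 pickets — a fence section. Span 2143 mm holds 7 pickets of 95 mm with 8 equal gaps: ⌊(2143 − 7·95) / 8⌋ = 184 mm.


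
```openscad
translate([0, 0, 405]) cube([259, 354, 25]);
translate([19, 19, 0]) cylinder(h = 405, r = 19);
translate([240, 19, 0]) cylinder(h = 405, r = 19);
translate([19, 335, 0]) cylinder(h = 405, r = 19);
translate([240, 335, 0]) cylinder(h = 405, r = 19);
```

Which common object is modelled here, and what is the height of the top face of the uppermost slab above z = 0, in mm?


A stool. The seat height is 430 mm.

A 259×354×25 slab at z = 405 on four corner cylinders — a stool. The seat top is 405 + 25 = 430 mm.


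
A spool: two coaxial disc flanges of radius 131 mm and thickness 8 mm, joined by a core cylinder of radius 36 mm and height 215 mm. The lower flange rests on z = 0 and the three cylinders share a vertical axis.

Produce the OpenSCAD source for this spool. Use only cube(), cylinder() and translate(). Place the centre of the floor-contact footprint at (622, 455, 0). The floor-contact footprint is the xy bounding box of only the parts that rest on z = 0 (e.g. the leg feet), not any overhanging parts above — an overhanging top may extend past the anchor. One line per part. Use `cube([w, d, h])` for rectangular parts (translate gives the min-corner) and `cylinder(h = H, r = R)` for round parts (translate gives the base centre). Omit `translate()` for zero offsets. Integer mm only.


translate([622, 455, 0]) cylinder(h = 8, r = 131);
translate([622, 455, 8]) cylinder(h = 215, r = 36);
translate([622, 455, 223]) cylinder(h = 8, r = 131);


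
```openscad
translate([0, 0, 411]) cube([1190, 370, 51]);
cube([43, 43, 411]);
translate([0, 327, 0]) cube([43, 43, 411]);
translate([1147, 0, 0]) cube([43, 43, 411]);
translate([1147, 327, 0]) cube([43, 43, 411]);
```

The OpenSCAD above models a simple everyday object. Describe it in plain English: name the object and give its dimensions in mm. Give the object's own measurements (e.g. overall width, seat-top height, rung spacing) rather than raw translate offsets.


A long wooden bench with a 1190 mm (x) × 370 mm (y) seat, 51 mm thick, its top surface 462 mm above the floor. Four 43 mm square legs at the seat corners, flush with the edges, run from z = 0 to the seat underside.


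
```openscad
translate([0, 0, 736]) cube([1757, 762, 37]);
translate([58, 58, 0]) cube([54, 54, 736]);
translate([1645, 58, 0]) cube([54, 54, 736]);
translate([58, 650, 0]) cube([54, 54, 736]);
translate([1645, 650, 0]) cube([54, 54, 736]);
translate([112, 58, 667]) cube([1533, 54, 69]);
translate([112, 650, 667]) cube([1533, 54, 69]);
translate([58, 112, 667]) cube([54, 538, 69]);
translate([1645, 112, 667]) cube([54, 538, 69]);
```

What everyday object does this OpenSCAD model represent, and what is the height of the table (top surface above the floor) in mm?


A table. The table height is 773 mm.

A 1757×762×37 slab sits at z = 736 on four 54 mm square posts — a table. The top surface is at 736 + 37 = 773 mm.


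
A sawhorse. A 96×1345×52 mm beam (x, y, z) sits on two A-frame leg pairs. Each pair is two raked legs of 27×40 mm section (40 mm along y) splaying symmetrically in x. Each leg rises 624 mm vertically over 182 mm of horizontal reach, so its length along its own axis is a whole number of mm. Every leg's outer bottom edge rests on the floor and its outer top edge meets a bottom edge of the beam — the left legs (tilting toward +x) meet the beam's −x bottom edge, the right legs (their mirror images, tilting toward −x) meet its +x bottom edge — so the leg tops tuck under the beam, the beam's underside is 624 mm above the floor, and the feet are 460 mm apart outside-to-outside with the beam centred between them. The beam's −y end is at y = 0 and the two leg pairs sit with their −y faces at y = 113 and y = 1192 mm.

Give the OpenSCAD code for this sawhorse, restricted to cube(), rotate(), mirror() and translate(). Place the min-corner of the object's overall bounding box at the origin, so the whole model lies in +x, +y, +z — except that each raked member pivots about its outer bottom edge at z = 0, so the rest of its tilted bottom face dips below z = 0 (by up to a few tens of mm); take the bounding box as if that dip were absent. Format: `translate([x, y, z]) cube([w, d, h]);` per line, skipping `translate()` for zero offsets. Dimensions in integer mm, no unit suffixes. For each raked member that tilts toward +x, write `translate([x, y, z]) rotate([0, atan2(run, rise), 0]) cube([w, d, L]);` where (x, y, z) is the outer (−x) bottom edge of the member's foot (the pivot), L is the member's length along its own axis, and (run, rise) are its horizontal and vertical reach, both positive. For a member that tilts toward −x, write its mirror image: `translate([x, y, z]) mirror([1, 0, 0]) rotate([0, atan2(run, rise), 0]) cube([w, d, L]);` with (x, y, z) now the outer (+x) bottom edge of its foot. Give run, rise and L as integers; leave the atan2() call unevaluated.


translate([182, 0, 624]) cube([96, 1345, 52]);
translate([0, 113, 0]) rotate([0, atan2(182, 624), 0]) cube([27, 40, 650]);
translate([460, 113, 0]) mirror([1, 0, 0]) rotate([0, atan2(182, 624), 0]) cube([27, 40, 650]);
translate([0, 1192, 0]) rotate([0, atan2(182, 624), 0]) cube([27, 40, 650]);
translate([460, 1192, 0]) mirror([1, 0, 0]) rotate([0, atan2(182, 624), 0]) cube([27, 40, 650]);


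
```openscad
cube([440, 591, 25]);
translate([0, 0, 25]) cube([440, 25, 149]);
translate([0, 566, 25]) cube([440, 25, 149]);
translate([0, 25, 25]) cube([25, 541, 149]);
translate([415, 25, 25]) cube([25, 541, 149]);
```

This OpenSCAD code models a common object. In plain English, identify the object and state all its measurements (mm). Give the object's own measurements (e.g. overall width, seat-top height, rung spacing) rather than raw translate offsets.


An open-topped rectangular box: outside dimensions 440×591×174 mm, with a uniform wall and base thickness of 25 mm. The base is a full 440×591 slab on the floor; four walls sit on top of the base. The front and back walls (the −y and +y sides) span the full width; the two side walls fit between them.


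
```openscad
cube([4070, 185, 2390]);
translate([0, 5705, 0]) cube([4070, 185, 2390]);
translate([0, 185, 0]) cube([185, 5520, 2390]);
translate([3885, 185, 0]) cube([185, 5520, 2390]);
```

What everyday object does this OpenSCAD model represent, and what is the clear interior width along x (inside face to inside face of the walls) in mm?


A house (or room) frame. The interior width is 3700 mm.

Four 2390 mm walls enclosing a rectangle with no floor or roof — a room or house frame. Outside width is 4070 mm and wall thickness is 185 mm, so the interior width is 4070 − 2 × 185 = 3700 mm.


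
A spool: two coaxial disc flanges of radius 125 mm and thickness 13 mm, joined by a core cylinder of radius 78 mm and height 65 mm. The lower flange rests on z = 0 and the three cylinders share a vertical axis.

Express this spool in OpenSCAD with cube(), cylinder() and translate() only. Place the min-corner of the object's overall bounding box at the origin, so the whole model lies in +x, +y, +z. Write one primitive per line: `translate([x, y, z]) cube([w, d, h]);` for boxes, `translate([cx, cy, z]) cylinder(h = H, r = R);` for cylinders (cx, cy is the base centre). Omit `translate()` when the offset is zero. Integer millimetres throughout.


translate([125, 125, 0]) cylinder(h = 13, r = 125);
translate([125, 125, 13]) cylinder(h = 65, r = 78);
translate([125, 125, 78]) cylinder(h = 13, r = 125);


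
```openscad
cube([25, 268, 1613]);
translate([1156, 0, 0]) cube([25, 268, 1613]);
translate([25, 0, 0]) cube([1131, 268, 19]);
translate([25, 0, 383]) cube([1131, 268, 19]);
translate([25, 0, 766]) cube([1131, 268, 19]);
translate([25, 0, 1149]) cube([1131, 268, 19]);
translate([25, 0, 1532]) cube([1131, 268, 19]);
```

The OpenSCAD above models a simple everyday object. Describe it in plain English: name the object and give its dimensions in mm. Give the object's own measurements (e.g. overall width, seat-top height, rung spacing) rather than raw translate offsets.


An open bookshelf. Two side panels, each 25 mm thick, 268 mm deep and 1613 mm tall, stand 1181 mm apart (outside-to-outside). Between them sit 5 shelves, each 19 mm thick and 268 mm deep, spanning the full gap between the sides. The bottom shelf rests on the floor (its underside at z = 0) and the clear gap between one shelf's top and the next shelf's underside is 364 mm.


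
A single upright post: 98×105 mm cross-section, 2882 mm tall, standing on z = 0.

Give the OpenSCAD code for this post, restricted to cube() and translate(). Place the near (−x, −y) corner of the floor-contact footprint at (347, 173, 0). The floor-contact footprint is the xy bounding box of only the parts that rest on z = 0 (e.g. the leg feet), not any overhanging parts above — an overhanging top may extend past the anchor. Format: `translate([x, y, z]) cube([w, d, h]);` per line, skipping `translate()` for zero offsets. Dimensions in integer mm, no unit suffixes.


translate([347, 173, 0]) cube([98, 105, 2882]);


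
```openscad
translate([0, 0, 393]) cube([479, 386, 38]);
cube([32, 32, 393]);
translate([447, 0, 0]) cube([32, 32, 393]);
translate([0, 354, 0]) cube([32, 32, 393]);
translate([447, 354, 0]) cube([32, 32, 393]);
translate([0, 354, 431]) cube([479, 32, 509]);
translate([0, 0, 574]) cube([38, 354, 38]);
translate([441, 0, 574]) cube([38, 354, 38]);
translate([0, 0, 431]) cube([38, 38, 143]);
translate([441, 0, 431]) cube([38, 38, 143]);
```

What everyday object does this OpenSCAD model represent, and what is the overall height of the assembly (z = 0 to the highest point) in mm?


A chair. The overall height is 940 mm.

A slab on four corner posts with a tall panel at the back — a chair. The seat slab sits at z = 393 with thickness 38, and the 509 mm backrest starts at the seat top, so the overall height is 393 + 38 + 509 = 940 mm.


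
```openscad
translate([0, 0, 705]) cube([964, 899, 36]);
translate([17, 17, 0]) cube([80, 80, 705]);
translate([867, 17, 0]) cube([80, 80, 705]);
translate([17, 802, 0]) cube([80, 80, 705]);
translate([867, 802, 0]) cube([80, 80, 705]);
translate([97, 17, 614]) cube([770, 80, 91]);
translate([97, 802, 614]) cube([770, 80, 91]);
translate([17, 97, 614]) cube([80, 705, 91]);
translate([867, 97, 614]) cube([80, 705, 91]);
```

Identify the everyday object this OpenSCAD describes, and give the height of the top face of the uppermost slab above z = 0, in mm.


A table. The table height is 741 mm.

A 964×899×36 slab sits at z = 705 on four 80 mm square posts — a table. The top surface is at 705 + 36 = 741 mm.


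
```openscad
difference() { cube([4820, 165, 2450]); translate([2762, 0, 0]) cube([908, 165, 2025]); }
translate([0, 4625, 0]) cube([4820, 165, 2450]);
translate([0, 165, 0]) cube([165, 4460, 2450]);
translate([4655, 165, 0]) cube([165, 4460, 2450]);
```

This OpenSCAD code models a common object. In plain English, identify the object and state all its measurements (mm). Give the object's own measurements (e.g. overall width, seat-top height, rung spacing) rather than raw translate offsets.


A single room: four walls, each 2450 mm tall and 165 mm thick, enclosing an outside footprint 4820×4790 mm (x × y), no floor or roof. The front and back walls (−y and +y sides) run the full x-width; the side walls fit between their inner faces. A door opening 908 mm wide and 2025 mm tall is cut through the front wall from the floor up, its −x edge 2762 mm from the wall's −x end.


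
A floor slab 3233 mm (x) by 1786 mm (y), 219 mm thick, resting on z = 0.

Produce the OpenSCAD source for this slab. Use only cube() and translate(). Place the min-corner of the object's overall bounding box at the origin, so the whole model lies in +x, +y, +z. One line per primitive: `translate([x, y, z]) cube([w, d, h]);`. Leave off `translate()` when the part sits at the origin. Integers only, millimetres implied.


cube([3233, 1786, 219]);


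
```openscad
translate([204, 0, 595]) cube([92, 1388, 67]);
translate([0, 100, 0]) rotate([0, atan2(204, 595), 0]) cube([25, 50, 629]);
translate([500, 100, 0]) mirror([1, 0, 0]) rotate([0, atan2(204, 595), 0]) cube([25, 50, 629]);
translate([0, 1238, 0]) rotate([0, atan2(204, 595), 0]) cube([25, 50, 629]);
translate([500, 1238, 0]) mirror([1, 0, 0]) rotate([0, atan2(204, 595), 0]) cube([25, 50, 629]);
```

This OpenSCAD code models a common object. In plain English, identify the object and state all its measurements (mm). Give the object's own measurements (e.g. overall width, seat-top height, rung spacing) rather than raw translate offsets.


A sawhorse. A 92×1388×67 mm beam (x, y, z) sits on two A-frame leg pairs. Each pair is two raked legs of 25×50 mm section (50 mm along y) splaying symmetrically in x. Each leg rises 595 mm vertically over 204 mm of horizontal reach and is 629 mm long along its own axis. Every leg's outer bottom edge rests on the floor and its outer top edge meets a bottom edge of the beam — the left legs (tilting toward +x) meet the beam's −x bottom edge, the right legs (their mirror images, tilting toward −x) meet its +x bottom edge — so the leg tops tuck under the beam, the beam's underside is 595 mm above the floor, and the feet are 500 mm apart outside-to-outside with the beam centred between them. The two leg pairs are set in 100 mm from either end of the beam.


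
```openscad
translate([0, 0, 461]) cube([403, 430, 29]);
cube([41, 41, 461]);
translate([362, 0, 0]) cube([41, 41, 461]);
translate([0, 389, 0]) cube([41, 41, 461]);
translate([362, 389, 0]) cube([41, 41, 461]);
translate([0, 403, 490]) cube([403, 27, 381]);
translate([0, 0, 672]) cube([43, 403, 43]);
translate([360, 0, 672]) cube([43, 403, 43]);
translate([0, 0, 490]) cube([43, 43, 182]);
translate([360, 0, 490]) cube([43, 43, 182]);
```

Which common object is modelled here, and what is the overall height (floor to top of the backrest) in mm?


A chair. The overall height is 871 mm.

A slab on four corner posts with a tall panel at the back — a chair. The seat slab sits at z = 461 with thickness 29, and the 381 mm backrest starts at the seat top, so the overall height is 461 + 29 + 381 = 871 mm.


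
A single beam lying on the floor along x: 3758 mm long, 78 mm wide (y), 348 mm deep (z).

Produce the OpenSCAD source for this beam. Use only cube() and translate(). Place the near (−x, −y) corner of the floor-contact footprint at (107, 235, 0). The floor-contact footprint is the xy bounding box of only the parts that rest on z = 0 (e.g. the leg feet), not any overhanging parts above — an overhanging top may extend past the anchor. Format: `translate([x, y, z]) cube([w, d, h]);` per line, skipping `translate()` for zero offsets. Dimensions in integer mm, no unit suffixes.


translate([107, 235, 0]) cube([3758, 78, 348]);


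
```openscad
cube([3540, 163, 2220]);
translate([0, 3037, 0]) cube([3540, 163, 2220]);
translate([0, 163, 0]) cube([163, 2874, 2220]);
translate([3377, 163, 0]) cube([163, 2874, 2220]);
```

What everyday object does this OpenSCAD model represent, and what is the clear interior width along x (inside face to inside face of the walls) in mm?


A house (or room) frame. The interior width is 3214 mm.

Four 2220 mm walls enclosing a rectangle with no floor or roof — a room or house frame. Outside width is 3540 mm and wall thickness is 163 mm, so the interior width is 3540 − 2 × 163 = 3214 mm.


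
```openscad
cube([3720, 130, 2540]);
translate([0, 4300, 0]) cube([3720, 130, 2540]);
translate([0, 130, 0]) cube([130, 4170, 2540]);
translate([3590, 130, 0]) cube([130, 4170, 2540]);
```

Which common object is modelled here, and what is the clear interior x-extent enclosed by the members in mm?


A house (or room) frame. The interior width is 3460 mm.

Four 2540 mm walls enclosing a rectangle with no floor or roof — a room or house frame. Outside width is 3720 mm and wall thickness is 130 mm, so the interior width is 3720 − 2 × 130 = 3460 mm.


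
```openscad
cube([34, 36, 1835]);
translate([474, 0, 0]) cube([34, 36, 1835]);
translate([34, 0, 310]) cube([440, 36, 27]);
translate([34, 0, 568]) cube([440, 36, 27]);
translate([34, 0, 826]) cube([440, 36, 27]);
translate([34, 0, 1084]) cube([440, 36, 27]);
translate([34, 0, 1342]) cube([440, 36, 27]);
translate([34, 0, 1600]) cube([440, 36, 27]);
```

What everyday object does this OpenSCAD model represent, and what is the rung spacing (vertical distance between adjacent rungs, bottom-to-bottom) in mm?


A ladder. The rung spacing is 258 mm.

Two tall 34×36 posts with 6 short bars between them — a ladder. Adjacent rungs sit at z = 310 and z = 568, so the spacing is 568 − 310 = 258 mm.


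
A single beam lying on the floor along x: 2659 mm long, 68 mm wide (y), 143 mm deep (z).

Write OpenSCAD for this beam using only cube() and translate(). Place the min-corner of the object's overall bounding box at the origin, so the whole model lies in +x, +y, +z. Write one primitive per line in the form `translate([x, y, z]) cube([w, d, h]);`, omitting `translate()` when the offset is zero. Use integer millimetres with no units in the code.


cube([2659, 68, 143]);


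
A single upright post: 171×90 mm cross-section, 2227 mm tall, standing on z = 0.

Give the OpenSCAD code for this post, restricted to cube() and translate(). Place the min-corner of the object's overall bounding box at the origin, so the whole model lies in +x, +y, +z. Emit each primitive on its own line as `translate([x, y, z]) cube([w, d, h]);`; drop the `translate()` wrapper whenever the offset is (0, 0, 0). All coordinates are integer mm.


cube([171, 90, 2227]);


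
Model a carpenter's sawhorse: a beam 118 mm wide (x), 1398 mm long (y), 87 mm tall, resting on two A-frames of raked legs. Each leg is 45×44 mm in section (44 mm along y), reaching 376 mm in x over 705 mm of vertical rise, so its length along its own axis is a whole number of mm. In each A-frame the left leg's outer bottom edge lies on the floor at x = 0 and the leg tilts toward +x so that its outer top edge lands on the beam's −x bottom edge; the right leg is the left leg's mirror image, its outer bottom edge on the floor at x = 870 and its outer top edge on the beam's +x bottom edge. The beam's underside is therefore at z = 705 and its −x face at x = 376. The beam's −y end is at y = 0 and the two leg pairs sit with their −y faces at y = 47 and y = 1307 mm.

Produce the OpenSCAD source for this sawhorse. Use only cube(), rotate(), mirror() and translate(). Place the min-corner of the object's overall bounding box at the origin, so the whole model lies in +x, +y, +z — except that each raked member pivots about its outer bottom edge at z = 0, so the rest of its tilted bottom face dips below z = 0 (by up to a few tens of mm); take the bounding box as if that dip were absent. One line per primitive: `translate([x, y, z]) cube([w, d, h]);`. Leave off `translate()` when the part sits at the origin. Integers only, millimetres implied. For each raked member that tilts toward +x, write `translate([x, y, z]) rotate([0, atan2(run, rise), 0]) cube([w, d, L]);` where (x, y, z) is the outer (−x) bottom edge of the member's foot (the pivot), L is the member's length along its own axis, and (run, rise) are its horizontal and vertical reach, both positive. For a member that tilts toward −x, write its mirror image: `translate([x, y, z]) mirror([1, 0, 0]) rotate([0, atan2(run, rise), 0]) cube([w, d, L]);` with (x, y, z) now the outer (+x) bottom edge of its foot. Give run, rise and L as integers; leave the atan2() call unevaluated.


// leg length = √(376² + 705²) = 799
// right-leg outer foot x = 2·376 + 118 = 870
// beam min-corner = (376, 0, 705)
translate([376, 0, 705]) cube([118, 1398, 87]);
translate([0, 47, 0]) rotate([0, atan2(376, 705), 0]) cube([45, 44, 799]);
translate([870, 47, 0]) mirror([1, 0, 0]) rotate([0, atan2(376, 705), 0]) cube([45, 44, 799]);
translate([0, 1307, 0]) rotate([0, atan2(376, 705), 0]) cube([45, 44, 799]);
translate([870, 1307, 0]) mirror([1, 0, 0]) rotate([0, atan2(376, 705), 0]) cube([45, 44, 799]);


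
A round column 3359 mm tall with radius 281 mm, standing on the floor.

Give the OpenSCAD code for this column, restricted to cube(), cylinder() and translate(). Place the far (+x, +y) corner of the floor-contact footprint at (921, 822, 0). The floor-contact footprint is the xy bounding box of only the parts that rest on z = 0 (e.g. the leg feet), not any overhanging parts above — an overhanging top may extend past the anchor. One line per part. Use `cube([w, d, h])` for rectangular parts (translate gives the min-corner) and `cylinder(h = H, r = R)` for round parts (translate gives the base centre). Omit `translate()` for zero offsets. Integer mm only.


translate([640, 541, 0]) cylinder(h = 3359, r = 281);


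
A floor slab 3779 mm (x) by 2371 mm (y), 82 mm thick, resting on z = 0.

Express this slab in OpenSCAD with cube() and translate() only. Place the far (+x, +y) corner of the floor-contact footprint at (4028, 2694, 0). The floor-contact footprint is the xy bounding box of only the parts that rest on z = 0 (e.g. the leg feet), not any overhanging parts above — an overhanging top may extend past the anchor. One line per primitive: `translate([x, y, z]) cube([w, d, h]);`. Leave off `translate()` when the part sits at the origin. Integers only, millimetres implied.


translate([249, 323, 0]) cube([3779, 2371, 82]);


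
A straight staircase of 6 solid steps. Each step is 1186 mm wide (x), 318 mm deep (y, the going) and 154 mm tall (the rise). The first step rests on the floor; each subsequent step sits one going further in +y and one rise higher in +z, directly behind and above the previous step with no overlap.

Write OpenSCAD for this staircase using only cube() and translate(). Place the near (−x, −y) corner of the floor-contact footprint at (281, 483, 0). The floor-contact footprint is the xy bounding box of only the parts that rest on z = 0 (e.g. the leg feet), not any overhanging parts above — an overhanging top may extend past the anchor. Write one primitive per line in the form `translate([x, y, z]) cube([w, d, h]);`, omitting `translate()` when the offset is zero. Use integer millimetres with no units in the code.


translate([281, 483, 0]) cube([1186, 318, 154]);
translate([281, 801, 154]) cube([1186, 318, 154]);
translate([281, 1119, 308]) cube([1186, 318, 154]);
translate([281, 1437, 462]) cube([1186, 318, 154]);
translate([281, 1755, 616]) cube([1186, 318, 154]);
translate([281, 2073, 770]) cube([1186, 318, 154]);


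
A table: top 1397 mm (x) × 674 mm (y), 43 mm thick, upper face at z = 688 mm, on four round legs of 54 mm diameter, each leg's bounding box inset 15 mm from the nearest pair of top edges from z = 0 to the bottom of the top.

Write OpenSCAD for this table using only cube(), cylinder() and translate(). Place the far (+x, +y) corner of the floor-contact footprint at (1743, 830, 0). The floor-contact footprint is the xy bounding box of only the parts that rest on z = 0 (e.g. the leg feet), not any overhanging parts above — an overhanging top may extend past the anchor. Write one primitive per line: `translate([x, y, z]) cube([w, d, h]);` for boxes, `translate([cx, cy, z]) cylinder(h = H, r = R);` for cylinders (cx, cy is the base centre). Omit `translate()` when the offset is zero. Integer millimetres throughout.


translate([361, 171, 645]) cube([1397, 674, 43]);
translate([403, 213, 0]) cylinder(h = 645, r = 27);
translate([1716, 213, 0]) cylinder(h = 645, r = 27);
translate([403, 803, 0]) cylinder(h = 645, r = 27);
translate([1716, 803, 0]) cylinder(h = 645, r = 27);


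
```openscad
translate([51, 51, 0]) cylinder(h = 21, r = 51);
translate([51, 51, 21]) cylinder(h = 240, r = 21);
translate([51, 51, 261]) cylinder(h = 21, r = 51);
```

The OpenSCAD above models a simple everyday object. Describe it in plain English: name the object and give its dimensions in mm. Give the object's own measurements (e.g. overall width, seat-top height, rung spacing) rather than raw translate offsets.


A spool: two coaxial disc flanges of radius 51 mm and thickness 21 mm, joined by a core cylinder of radius 21 mm and height 240 mm. The lower flange rests on z = 0 and the three cylinders share a vertical axis.


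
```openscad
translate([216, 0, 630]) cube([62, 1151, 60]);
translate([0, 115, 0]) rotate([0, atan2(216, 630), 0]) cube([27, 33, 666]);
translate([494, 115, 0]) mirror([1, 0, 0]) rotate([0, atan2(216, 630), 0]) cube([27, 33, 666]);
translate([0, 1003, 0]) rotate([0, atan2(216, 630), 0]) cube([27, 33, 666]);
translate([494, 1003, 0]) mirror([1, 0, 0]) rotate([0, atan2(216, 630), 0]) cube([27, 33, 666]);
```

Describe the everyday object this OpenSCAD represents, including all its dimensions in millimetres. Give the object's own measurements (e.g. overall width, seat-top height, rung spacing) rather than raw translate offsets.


A sawhorse. A 62×1151×60 mm beam (x, y, z) sits on two A-frame leg pairs. Each pair is two raked legs of 27×33 mm section (33 mm along y) splaying symmetrically in x. Each leg rises 630 mm vertically over 216 mm of horizontal reach and is 666 mm long along its own axis. Every leg's outer bottom edge rests on the floor and its outer top edge meets a bottom edge of the beam — the left legs (tilting toward +x) meet the beam's −x bottom edge, the right legs (their mirror images, tilting toward −x) meet its +x bottom edge — so the leg tops tuck under the beam, the beam's underside is 630 mm above the floor, and the feet are 494 mm apart outside-to-outside with the beam centred between them. The two leg pairs are set in 115 mm from either end of the beam.


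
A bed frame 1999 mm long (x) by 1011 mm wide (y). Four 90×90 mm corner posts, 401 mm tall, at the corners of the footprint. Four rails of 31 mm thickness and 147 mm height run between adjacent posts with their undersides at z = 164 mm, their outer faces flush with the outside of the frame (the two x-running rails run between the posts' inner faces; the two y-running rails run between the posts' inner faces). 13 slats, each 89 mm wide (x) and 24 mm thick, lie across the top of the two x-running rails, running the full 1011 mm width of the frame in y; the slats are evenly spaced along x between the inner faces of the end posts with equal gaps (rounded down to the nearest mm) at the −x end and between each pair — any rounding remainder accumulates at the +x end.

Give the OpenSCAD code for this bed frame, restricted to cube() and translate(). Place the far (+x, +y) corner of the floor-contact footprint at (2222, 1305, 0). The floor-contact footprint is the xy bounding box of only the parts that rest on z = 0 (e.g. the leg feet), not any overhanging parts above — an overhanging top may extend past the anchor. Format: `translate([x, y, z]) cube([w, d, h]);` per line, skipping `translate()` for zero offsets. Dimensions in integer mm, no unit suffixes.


// slat z = rail_z + rail_h = 164 + 147 = 311
// slat gap = ⌊(1819 − 13·89) / 14⌋ = 47
translate([223, 294, 0]) cube([90, 90, 401]);
translate([223, 1215, 0]) cube([90, 90, 401]);
translate([2132, 294, 0]) cube([90, 90, 401]);
translate([2132, 1215, 0]) cube([90, 90, 401]);
translate([313, 294, 164]) cube([1819, 31, 147]);
translate([313, 1274, 164]) cube([1819, 31, 147]);
translate([223, 384, 164]) cube([31, 831, 147]);
translate([2191, 384, 164]) cube([31, 831, 147]);
translate([360, 294, 311]) cube([89, 1011, 24]);
translate([496, 294, 311]) cube([89, 1011, 24]);
translate([632, 294, 311]) cube([89, 1011, 24]);
translate([768, 294, 311]) cube([89, 1011, 24]);
translate([904, 294, 311]) cube([89, 1011, 24]);
translate([1040, 294, 311]) cube([89, 1011, 24]);
translate([1176, 294, 311]) cube([89, 1011, 24]);
translate([1312, 294, 311]) cube([89, 1011, 24]);
translate([1448, 294, 311]) cube([89, 1011, 24]);
translate([1584, 294, 311]) cube([89, 1011, 24]);
translate([1720, 294, 311]) cube([89, 1011, 24]);
translate([1856, 294, 311]) cube([89, 1011, 24]);
translate([1992, 294, 311]) cube([89, 1011, 24]);


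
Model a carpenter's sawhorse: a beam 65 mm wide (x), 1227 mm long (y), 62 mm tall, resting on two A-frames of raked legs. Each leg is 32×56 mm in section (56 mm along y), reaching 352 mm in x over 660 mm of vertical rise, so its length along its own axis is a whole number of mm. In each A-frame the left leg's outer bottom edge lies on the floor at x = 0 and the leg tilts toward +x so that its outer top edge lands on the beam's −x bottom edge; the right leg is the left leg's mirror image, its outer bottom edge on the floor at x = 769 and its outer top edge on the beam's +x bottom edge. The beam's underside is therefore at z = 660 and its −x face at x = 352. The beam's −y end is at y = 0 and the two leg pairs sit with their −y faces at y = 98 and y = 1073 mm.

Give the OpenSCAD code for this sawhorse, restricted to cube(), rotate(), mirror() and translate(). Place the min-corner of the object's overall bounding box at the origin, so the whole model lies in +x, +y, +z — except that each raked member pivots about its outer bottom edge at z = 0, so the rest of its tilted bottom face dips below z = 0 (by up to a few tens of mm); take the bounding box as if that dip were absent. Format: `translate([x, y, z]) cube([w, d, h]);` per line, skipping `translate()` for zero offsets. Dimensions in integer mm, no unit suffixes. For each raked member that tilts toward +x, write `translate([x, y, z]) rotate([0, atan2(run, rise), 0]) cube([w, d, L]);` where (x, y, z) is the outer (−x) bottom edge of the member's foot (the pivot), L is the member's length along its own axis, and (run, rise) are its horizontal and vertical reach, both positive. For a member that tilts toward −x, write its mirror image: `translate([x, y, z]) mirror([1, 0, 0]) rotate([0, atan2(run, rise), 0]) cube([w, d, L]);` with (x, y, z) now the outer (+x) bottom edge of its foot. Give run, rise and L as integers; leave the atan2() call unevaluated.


// leg length = √(352² + 660²) = 748
// right-leg outer foot x = 2·352 + 65 = 769
// beam min-corner = (352, 0, 660)
translate([352, 0, 660]) cube([65, 1227, 62]);
translate([0, 98, 0]) rotate([0, atan2(352, 660), 0]) cube([32, 56, 748]);
translate([769, 98, 0]) mirror([1, 0, 0]) rotate([0, atan2(352, 660), 0]) cube([32, 56, 748]);
translate([0, 1073, 0]) rotate([0, atan2(352, 660), 0]) cube([32, 56, 748]);
translate([769, 1073, 0]) mirror([1, 0, 0]) rotate([0, atan2(352, 660), 0]) cube([32, 56, 748]);
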